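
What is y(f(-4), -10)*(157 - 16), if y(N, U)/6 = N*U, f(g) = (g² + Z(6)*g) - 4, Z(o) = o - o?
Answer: -101520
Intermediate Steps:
Z(o) = 0
f(g) = -4 + g² (f(g) = (g² + 0*g) - 4 = (g² + 0) - 4 = g² - 4 = -4 + g²)
y(N, U) = 6*N*U (y(N, U) = 6*(N*U) = 6*N*U)
y(f(-4), -10)*(157 - 16) = (6*(-4 + (-4)²)*(-10))*(157 - 16) = (6*(-4 + 16)*(-10))*141 = (6*12*(-10))*141 = -720*141 = -101520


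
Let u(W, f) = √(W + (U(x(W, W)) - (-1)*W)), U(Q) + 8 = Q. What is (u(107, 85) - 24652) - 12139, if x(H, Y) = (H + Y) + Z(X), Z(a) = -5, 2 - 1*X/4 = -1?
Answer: -36791 + √415 ≈ -36771.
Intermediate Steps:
X = 12 (X = 8 - 4*(-1) = 8 + 4 = 12)
x(H, Y) = -5 + H + Y (x(H, Y) = (H + Y) - 5 = -5 + H + Y)
U(Q) = -8 + Q
u(W, f) = √(-13 + 4*W) (u(W, f) = √(W + ((-8 + (-5 + W + W)) - (-1)*W)) = √(W + ((-8 + (-5 + 2*W)) + W)) = √(W + ((-13 + 2*W) + W)) = √(W + (-13 + 3*W)) = √(-13 + 4*W))
(u(107, 85) - 24652) - 12139 = (√(-13 + 4*107) - 24652) - 12139 = (√(-13 + 428) - 24652) - 12139 = (√415 - 24652) - 12139 = (-24652 + √415) - 12139 = -36791 + √415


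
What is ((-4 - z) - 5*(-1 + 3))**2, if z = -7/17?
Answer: 53361/289 ≈ 184.64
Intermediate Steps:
z = -7/17 (z = -7*1/17 = -7/17 ≈ -0.41176)
((-4 - z) - 5*(-1 + 3))**2 = ((-4 - 1*(-7/17)) - 5*(-1 + 3))**2 = ((-4 + 7/17) - 5*2)**2 = (-61/17 - 10)**2 = (-231/17)**2 = 53361/289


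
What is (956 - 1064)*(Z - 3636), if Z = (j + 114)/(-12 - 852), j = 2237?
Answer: 3143855/8 ≈ 3.9298e+5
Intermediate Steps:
Z = -2351/864 (Z = (2237 + 114)/(-12 - 852) = 2351/(-864) = 2351*(-1/864) = -2351/864 ≈ -2.7211)
(956 - 1064)*(Z - 3636) = (956 - 1064)*(-2351/864 - 3636) = -108*(-3143855/864) = 3143855/8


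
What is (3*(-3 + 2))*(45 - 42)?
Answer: -9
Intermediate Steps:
(3*(-3 + 2))*(45 - 42) = (3*(-1))*3 = -3*3 = -9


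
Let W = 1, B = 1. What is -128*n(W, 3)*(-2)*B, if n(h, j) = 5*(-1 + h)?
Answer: 0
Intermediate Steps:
n(h, j) = -5 + 5*h
-128*n(W, 3)*(-2)*B = -128*(-5 + 5*1)*(-2) = -128*(-5 + 5)*(-2) = -128*0*(-2) = -0 = -128*0 = 0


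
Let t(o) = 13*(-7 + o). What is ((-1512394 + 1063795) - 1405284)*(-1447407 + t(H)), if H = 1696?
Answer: 2642617522350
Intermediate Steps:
t(o) = -91 + 13*o
((-1512394 + 1063795) - 1405284)*(-1447407 + t(H)) = ((-1512394 + 1063795) - 1405284)*(-1447407 + (-91 + 13*1696)) = (-448599 - 1405284)*(-1447407 + (-91 + 22048)) = -1853883*(-1447407 + 21957) = -1853883*(-1425450) = 2642617522350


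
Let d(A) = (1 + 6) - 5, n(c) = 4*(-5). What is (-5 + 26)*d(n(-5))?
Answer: 42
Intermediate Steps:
n(c) = -20
d(A) = 2 (d(A) = 7 - 5 = 2)
(-5 + 26)*d(n(-5)) = (-5 + 26)*2 = 21*2 = 42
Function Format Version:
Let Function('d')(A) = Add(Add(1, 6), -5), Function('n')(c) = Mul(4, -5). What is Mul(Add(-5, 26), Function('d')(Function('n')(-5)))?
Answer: 42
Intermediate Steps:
Function('n')(c) = -20
Function('d')(A) = 2 (Function('d')(A) = Add(7, -5) = 2)
Mul(Add(-5, 26), Function('d')(Function('n')(-5))) = Mul(Add(-5, 26), 2) = Mul(21, 2) = 42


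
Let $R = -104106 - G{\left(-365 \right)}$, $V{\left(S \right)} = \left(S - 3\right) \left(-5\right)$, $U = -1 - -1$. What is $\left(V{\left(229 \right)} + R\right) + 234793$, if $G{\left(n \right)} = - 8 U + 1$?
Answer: $129556$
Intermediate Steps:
$U = 0$ ($U = -1 + 1 = 0$)
$V{\left(S \right)} = 15 - 5 S$ ($V{\left(S \right)} = \left(-3 + S\right) \left(-5\right) = 15 - 5 S$)
$G{\left(n \right)} = 1$ ($G{\left(n \right)} = \left(-8\right) 0 + 1 = 0 + 1 = 1$)
$R = -104107$ ($R = -104106 - 1 = -104107$)
$\left(V{\left(229 \right)} + R\right) + 234793 = \left(\left(15 - 1145\right) - 104107\right) + 234793 = \left(-1130 - 104107\right) + 234793 = -105237 + 234793 = 129556$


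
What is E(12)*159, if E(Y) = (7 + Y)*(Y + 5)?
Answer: 51357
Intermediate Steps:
E(Y) = (5 + Y)*(7 + Y) (E(Y) = (7 + Y)*(5 + Y) = (5 + Y)*(7 + Y))
E(12)*159 = (35 + 12² + 12*12)*159 = (35 + 144 + 144)*159 = 323*159 = 51357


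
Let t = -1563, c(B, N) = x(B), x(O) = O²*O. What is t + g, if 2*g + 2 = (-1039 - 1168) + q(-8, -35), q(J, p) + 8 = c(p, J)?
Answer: -24109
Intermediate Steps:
x(O) = O³
c(B, N) = B³
q(J, p) = -8 + p³
g = -22546 (g = -1 + ((-1039 - 1168) + (-8 + (-35)³))/2 = -1 + (-2207 + (-8 - 42875))/2 = -1 + (-2207 - 42883)/2 = -1 + (½)*(-45090) = -1 - 22545 = -22546)
t + g = -1563 - 22546 = -24109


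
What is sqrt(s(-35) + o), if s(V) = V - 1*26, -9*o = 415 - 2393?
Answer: sqrt(1429)/3 ≈ 12.601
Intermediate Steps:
o = 1978/9 (o = -(415 - 2393)/9 = -1/9*(-1978) = 1978/9 ≈ 219.78)
s(V) = -26 + V (s(V) = V - 26 = -26 + V)
sqrt(s(-35) + o) = sqrt((-26 - 35) + 1978/9) = sqrt(-61 + 1978/9) = sqrt(1429/9) = sqrt(1429)/3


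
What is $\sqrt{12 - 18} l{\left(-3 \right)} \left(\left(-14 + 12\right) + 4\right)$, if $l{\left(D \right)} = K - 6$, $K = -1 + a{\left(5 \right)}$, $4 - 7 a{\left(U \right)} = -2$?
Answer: $- \frac{86 i \sqrt{6}}{7} \approx - 30.094 i$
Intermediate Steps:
$a{\left(U \right)} = \frac{6}{7}$ ($a{\left(U \right)} = \frac{4}{7} - - \frac{2}{7} = \frac{4}{7} + \frac{2}{7} = \frac{6}{7}$)
$K = - \frac{1}{7}$ ($K = -1 + \frac{6}{7} = - \frac{1}{7} \approx -0.14286$)
$l{\left(D \right)} = - \frac{43}{7}$ ($l{\left(D \right)} = - \frac{1}{7} - 6 = - \frac{43}{7}$)
$\sqrt{12 - 18} l{\left(-3 \right)} \left(\left(-14 + 12\right) + 4\right) = \sqrt{12 - 18} \left(- \frac{43}{7}\right) \left(\left(-14 + 12\right) + 4\right) = \sqrt{-6} \left(- \frac{43}{7}\right) \left(-2 + 4\right) = i \sqrt{6} \left(- \frac{43}{7}\right) 2 = - \frac{43 i \sqrt{6}}{7} \cdot 2 = - \frac{86 i \sqrt{6}}{7}$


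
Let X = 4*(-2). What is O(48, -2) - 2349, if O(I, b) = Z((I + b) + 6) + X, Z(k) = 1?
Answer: -2356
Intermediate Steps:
X = -8
O(I, b) = -7 (O(I, b) = 1 - 8 = -7)
O(48, -2) - 2349 = -7 - 2349 = -2356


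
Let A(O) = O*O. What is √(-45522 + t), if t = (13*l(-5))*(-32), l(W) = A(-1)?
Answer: I*√45938 ≈ 214.33*I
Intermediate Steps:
A(O) = O²
l(W) = 1 (l(W) = (-1)² = 1)
t = -416 (t = (13*1)*(-32) = 13*(-32) = -416)
√(-45522 + t) = √(-45522 - 416) = √(-45938) = I*√45938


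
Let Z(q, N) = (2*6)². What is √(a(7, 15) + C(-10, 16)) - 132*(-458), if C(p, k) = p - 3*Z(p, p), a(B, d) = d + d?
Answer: 60456 + 2*I*√103 ≈ 60456.0 + 20.298*I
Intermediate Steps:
a(B, d) = 2*d
Z(q, N) = 144 (Z(q, N) = 12² = 144)
C(p, k) = -432 + p (C(p, k) = p - 3*144 = p - 432 = -432 + p)
√(a(7, 15) + C(-10, 16)) - 132*(-458) = √(2*15 + (-432 - 10)) - 132*(-458) = √(30 - 442) + 60456 = √(-412) + 60456 = 2*I*√103 + 60456 = 60456 + 2*I*√103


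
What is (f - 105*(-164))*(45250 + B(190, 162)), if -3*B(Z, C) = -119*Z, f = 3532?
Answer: 3286286720/3 ≈ 1.0954e+9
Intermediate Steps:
B(Z, C) = 119*Z/3 (B(Z, C) = -(-119)*Z/3 = 119*Z/3)
(f - 105*(-164))*(45250 + B(190, 162)) = (3532 - 105*(-164))*(45250 + (119/3)*190) = (3532 + 17220)*(45250 + 22610/3) = 20752*(158360/3) = 3286286720/3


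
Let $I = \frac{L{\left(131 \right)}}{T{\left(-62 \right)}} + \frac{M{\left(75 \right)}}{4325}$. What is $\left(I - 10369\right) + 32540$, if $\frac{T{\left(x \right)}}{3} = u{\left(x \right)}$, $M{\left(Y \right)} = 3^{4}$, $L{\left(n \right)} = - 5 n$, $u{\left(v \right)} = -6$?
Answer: $\frac{1728846683}{77850} \approx 22207.0$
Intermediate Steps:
$M{\left(Y \right)} = 81$
$T{\left(x \right)} = -18$ ($T{\left(x \right)} = 3 \left(-6\right) = -18$)
$I = \frac{2834333}{77850}$ ($I = \frac{\left(-5\right) 131}{-18} + \frac{81}{4325} = \left(-655\right) \left(- \frac{1}{18}\right) + 81 \cdot \frac{1}{4325} = \frac{655}{18} + \frac{81}{4325} = \frac{2834333}{77850} \approx 36.408$)
$\left(I - 10369\right) + 32540 = \left(\frac{2834333}{77850} - 10369\right) + 32540 = - \frac{804392317}{77850} + 32540 = \frac{1728846683}{77850}$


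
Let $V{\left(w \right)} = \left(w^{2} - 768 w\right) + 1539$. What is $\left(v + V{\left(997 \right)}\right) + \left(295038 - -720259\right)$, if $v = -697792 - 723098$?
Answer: $-175741$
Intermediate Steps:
$v = -1420890$ ($v = -697792 - 723098 = -1420890$)
$V{\left(w \right)} = 1539 + w^{2} - 768 w$
$\left(v + V{\left(997 \right)}\right) + \left(295038 - -720259\right) = \left(-1420890 + \left(1539 + 997^{2} - 765696\right)\right) + \left(295038 - -720259\right) = \left(-1420890 + \left(1539 + 994009 - 765696\right)\right) + \left(295038 + 720259\right) = \left(-1420890 + 229852\right) + 1015297 = -1191038 + 1015297 = -175741$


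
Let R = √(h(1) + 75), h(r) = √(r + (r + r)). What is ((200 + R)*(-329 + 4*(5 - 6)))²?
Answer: 110889*(200 + √(75 + √3))² ≈ 4.8326e+9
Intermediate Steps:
h(r) = √3*√r (h(r) = √(r + 2*r) = √(3*r) = √3*√r)
R = √(75 + √3) (R = √(√3*√1 + 75) = √(√3*1 + 75) = √(√3 + 75) = √(75 + √3) ≈ 8.7597)
((200 + R)*(-329 + 4*(5 - 6)))² = ((200 + √(75 + √3))*(-329 + 4*(5 - 6)))² = ((200 + √(75 + √3))*(-329 + 4*(-1)))² = ((200 + √(75 + √3))*(-329 - 4))² = ((200 + √(75 + √3))*(-333))² = (-66600 - 333*√(75 + √3))²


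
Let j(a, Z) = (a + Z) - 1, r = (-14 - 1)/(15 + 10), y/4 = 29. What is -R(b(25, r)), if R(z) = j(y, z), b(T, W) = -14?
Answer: -101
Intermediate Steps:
y = 116 (y = 4*29 = 116)
r = -⅗ (r = -15/25 = -15*1/25 = -⅗ ≈ -0.60000)
j(a, Z) = -1 + Z + a (j(a, Z) = (Z + a) - 1 = -1 + Z + a)
R(z) = 115 + z (R(z) = -1 + z + 116 = 115 + z)
-R(b(25, r)) = -(115 - 14) = -1*101 = -101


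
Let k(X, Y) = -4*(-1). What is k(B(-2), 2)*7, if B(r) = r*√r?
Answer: 28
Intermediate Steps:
B(r) = r^(3/2)
k(X, Y) = 4
k(B(-2), 2)*7 = 4*7 = 28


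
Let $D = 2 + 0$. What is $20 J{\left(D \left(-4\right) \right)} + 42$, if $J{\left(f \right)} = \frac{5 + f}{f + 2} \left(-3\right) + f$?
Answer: $-148$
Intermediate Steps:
$D = 2$
$J{\left(f \right)} = f - \frac{3 \left(5 + f\right)}{2 + f}$ ($J{\left(f \right)} = \frac{5 + f}{2 + f} \left(-3\right) + f = - \frac{3 \left(5 + f\right)}{2 + f} + f = f - \frac{3 \left(5 + f\right)}{2 + f}$)
$20 J{\left(D \left(-4\right) \right)} + 42 = 20 \frac{-15 + \left(2 \left(-4\right)\right)^{2} - 2 \left(-4\right)}{2 + 2 \left(-4\right)} + 42 = 20 \frac{-15 + \left(-8\right)^{2} - -8}{2 - 8} + 42 = 20 \frac{-15 + 64 + 8}{-6} + 42 = 20 \left(\left(- \frac{1}{6}\right) 57\right) + 42 = 20 \left(- \frac{19}{2}\right) + 42 = -190 + 42 = -148$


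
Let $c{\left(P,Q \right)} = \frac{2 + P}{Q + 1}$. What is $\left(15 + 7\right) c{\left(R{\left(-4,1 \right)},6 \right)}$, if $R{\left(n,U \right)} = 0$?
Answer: $\frac{44}{7} \approx 6.2857$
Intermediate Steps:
$c{\left(P,Q \right)} = \frac{2 + P}{1 + Q}$
$\left(15 + 7\right) c{\left(R{\left(-4,1 \right)},6 \right)} = \left(15 + 7\right) \frac{2 + 0}{1 + 6} = 22 \cdot \frac{1}{7} \cdot 2 = 22 \cdot \frac{2}{7} = \frac{44}{7}$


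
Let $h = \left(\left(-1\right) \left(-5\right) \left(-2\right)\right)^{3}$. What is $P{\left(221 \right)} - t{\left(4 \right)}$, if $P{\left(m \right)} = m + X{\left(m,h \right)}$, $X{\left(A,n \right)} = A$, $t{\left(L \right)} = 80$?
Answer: $362$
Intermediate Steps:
$h = -1000$ ($h = \left(5 \left(-2\right)\right)^{3} = \left(-10\right)^{3} = -1000$)
$P{\left(m \right)} = 2 m$ ($P{\left(m \right)} = m + m = 2 m$)
$P{\left(221 \right)} - t{\left(4 \right)} = 2 \cdot 221 - 80 = 442 - 80 = 362$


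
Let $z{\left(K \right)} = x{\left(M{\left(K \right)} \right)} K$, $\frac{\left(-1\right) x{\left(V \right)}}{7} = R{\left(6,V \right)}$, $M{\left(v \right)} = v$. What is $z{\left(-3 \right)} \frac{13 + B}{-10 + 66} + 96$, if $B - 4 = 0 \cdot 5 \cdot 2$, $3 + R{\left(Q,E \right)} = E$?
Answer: $\frac{231}{4} \approx 57.75$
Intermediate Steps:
$R{\left(Q,E \right)} = -3 + E$
$x{\left(V \right)} = 21 - 7 V$ ($x{\left(V \right)} = - 7 \left(-3 + V\right) = 21 - 7 V$)
$B = 4$ ($B = 4 + 0 \cdot 5 \cdot 2 = 4 + 0 \cdot 2 = 4 + 0 = 4$)
$z{\left(K \right)} = K \left(21 - 7 K\right)$ ($z{\left(K \right)} = \left(21 - 7 K\right) K = K \left(21 - 7 K\right)$)
$z{\left(-3 \right)} \frac{13 + B}{-10 + 66} + 96 = 7 \left(-3\right) \left(3 - -3\right) \frac{13 + 4}{-10 + 66} + 96 = 7 \left(-3\right) \left(3 + 3\right) \frac{17}{56} + 96 = 7 \left(-3\right) 6 \cdot 17 \cdot \frac{1}{56} + 96 = \left(-126\right) \frac{17}{56} + 96 = - \frac{153}{4} + 96 = \frac{231}{4}$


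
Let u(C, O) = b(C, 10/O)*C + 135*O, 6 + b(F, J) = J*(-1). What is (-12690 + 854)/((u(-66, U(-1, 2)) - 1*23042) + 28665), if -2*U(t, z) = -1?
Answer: -23672/14813 ≈ -1.5981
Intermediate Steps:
U(t, z) = ½ (U(t, z) = -½*(-1) = ½)
b(F, J) = -6 - J (b(F, J) = -6 + J*(-1) = -6 - J)
u(C, O) = 135*O + C*(-6 - 10/O) (u(C, O) = (-6 - 10/O)*C + 135*O = C*(-6 - 10/O) + 135*O = 135*O + C*(-6 - 10/O))
(-12690 + 854)/((u(-66, U(-1, 2)) - 1*23042) + 28665) = (-12690 + 854)/(((-6*(-66) + 135*(½) - 10*(-66)/½) - 1*23042) + 28665) = -11836/(((396 + 135/2 - 10*(-66)*2) - 23042) + 28665) = -11836/(((396 + 135/2 + 1320) - 23042) + 28665) = -11836/((3567/2 - 23042) + 28665) = -11836/(-42517/2 + 28665) = -11836/14813/2 = -11836*2/14813 = -23672/14813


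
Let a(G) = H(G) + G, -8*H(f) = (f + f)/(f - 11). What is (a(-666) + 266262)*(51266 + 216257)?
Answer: 96205725325473/1354 ≈ 7.1053e+10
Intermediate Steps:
H(f) = -f/(4*(-11 + f)) (H(f) = -(f + f)/(8*(f - 11)) = -2*f/(8*(-11 + f)) = -f/(4*(-11 + f)))
a(G) = G - G/(-44 + 4*G) (a(G) = -G/(-44 + 4*G) + G = G - G/(-44 + 4*G))
(a(-666) + 266262)*(51266 + 216257) = ((¼)*(-666)*(-45 + 4*(-666))/(-11 - 666) + 266262)*(51266 + 216257) = ((¼)*(-666)*(-45 - 2664)/(-677) + 266262)*267523 = ((¼)*(-666)*(-1/677)*(-2709) + 266262)*267523 = (-902097/1354 + 266262)*267523 = (359616651/1354)*267523 = 96205725325473/1354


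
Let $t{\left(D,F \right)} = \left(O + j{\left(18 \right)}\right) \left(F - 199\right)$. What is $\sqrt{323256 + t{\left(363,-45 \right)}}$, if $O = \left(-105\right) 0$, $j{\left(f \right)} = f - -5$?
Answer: $2 \sqrt{79411} \approx 563.6$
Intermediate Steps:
$j{\left(f \right)} = 5 + f$ ($j{\left(f \right)} = f + 5 = 5 + f$)
$O = 0$
$t{\left(D,F \right)} = -4577 + 23 F$ ($t{\left(D,F \right)} = \left(0 + \left(5 + 18\right)\right) \left(F - 199\right) = \left(0 + 23\right) \left(-199 + F\right) = 23 \left(-199 + F\right) = -4577 + 23 F$)
$\sqrt{323256 + t{\left(363,-45 \right)}} = \sqrt{323256 + \left(-4577 + 23 \left(-45\right)\right)} = \sqrt{323256 - 5612} = \sqrt{317644} = 2 \sqrt{79411}$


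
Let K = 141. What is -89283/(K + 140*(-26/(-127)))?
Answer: -11338941/21547 ≈ -526.24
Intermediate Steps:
-89283/(K + 140*(-26/(-127))) = -89283/(141 + 140*(-26/(-127))) = -89283/(141 + 140*(-26*(-1/127))) = -89283/(141 + 140*(26/127)) = -89283/(141 + 3640/127) = -89283/21547/127 = -89283*127/21547 = -11338941/21547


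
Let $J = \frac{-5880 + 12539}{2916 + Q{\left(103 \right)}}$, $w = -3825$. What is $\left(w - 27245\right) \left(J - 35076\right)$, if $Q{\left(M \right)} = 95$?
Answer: $\frac{3281214989390}{3011} \approx 1.0897 \cdot 10^{9}$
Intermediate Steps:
$J = \frac{6659}{3011}$ ($J = \frac{-5880 + 12539}{2916 + 95} = \frac{6659}{3011} \approx 2.2116$)
$\left(w - 27245\right) \left(J - 35076\right) = \left(-3825 - 27245\right) \left(\frac{6659}{3011} - 35076\right) = \left(-31070\right) \left(- \frac{105607177}{3011}\right) = \frac{3281214989390}{3011}$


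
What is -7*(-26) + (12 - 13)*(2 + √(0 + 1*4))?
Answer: 178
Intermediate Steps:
-7*(-26) + (12 - 13)*(2 + √(0 + 1*4)) = 182 - (2 + √(0 + 4)) = 182 - (2 + √4) = 182 - (2 + 2) = 182 - 1*4 = 182 - 4 = 178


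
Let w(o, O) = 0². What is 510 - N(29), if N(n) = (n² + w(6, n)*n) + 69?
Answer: -400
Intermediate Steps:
w(o, O) = 0
N(n) = 69 + n² (N(n) = (n² + 0*n) + 69 = (n² + 0) + 69 = n² + 69 = 69 + n²)
510 - N(29) = 510 - (69 + 29²) = 510 - (69 + 841) = 510 - 1*910 = 510 - 910 = -400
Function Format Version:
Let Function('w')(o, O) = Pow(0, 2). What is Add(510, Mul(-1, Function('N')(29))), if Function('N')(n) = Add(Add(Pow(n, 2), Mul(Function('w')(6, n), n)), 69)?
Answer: -400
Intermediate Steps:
Function('w')(o, O) = 0
Function('N')(n) = Add(69, Pow(n, 2)) (Function('N')(n) = Add(Add(Pow(n, 2), Mul(0, n)), 69) = Add(Add(Pow(n, 2), 0), 69) = Add(Pow(n, 2), 69) = Add(69, Pow(n, 2)))
Add(510, Mul(-1, Function('N')(29))) = Add(510, Mul(-1, Add(69, Pow(29, 2)))) = Add(510, Mul(-1, Add(69, 841))) = Add(510, Mul(-1, 910)) = Add(510, -910) = -400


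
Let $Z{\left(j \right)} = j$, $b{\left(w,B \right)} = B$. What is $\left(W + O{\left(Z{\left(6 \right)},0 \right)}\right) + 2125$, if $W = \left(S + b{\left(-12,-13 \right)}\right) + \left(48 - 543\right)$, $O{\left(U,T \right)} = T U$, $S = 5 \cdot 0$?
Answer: $1617$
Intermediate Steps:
$S = 0$
$W = -508$ ($W = \left(0 - 13\right) + \left(48 - 543\right) = -13 - 495 = -508$)
$\left(W + O{\left(Z{\left(6 \right)},0 \right)}\right) + 2125 = \left(-508 + 0 \cdot 6\right) + 2125 = \left(-508 + 0\right) + 2125 = -508 + 2125 = 1617$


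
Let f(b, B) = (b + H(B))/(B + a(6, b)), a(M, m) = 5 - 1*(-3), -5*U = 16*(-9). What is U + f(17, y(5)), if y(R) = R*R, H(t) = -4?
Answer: 4817/165 ≈ 29.194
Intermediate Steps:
U = 144/5 (U = -16*(-9)/5 = -⅕*(-144) = 144/5 ≈ 28.800)
a(M, m) = 8 (a(M, m) = 5 + 3 = 8)
y(R) = R²
f(b, B) = (-4 + b)/(8 + B) (f(b, B) = (b - 4)/(B + 8) = (-4 + b)/(8 + B))
U + f(17, y(5)) = 144/5 + (-4 + 17)/(8 + 5²) = 144/5 + 13/(8 + 25) = 144/5 + 13/33 = 4817/165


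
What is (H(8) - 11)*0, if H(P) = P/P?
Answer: 0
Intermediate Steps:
H(P) = 1
(H(8) - 11)*0 = (1 - 11)*0 = -10*0 = 0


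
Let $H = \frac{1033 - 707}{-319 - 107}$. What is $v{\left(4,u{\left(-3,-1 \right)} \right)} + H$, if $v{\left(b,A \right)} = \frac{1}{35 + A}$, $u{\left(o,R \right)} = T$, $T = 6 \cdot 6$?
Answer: $- \frac{160}{213} \approx -0.75117$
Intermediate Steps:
$T = 36$
$u{\left(o,R \right)} = 36$
$H = - \frac{163}{213}$ ($H = \frac{326}{-426} = 326 \left(- \frac{1}{426}\right) = - \frac{163}{213} \approx -0.76526$)
$v{\left(4,u{\left(-3,-1 \right)} \right)} + H = \frac{1}{35 + 36} - \frac{163}{213} = \frac{1}{71} - \frac{163}{213} = - \frac{160}{213}$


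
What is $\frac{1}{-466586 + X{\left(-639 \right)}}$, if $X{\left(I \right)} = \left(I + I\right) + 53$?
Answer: $- \frac{1}{467811} \approx -2.1376 \cdot 10^{-6}$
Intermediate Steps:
$X{\left(I \right)} = 53 + 2 I$ ($X{\left(I \right)} = 2 I + 53 = 53 + 2 I$)
$\frac{1}{-466586 + X{\left(-639 \right)}} = \frac{1}{-466586 + \left(53 + 2 \left(-639\right)\right)} = \frac{1}{-466586 + \left(53 - 1278\right)} = \frac{1}{-466586 - 1225} = \frac{1}{-467811} = - \frac{1}{467811}$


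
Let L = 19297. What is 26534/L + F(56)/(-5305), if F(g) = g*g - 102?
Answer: 82215772/102370585 ≈ 0.80312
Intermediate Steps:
F(g) = -102 + g² (F(g) = g² - 102 = -102 + g²)
26534/L + F(56)/(-5305) = 26534/19297 + (-102 + 56²)/(-5305) = 26534*(1/19297) + (-102 + 3136)*(-1/5305) = 26534/19297 + 3034*(-1/5305) = 26534/19297 - 3034/5305 = 82215772/102370585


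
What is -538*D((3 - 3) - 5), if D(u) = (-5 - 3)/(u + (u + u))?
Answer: -4304/15 ≈ -286.93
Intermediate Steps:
D(u) = -8/(3*u) (D(u) = -8/(u + 2*u) = -8*1/(3*u) = -8/(3*u))
-538*D((3 - 3) - 5) = -(-4304)/(3*((3 - 3) - 5)) = -(-4304)/(3*(0 - 5)) = -(-4304)/(3*(-5)) = -(-4304)*(-1)/(3*5) = -538*8/15 = -4304/15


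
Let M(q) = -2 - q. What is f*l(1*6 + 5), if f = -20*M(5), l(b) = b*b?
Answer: 16940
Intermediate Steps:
l(b) = b**2
f = 140 (f = -20*(-2 - 1*5) = -20*(-2 - 5) = -20*(-7) = 140)
f*l(1*6 + 5) = 140*(1*6 + 5)**2 = 140*(6 + 5)**2 = 140*11**2 = 140*121 = 16940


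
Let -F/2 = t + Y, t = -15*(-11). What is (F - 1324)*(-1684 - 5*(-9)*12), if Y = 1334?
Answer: 4944368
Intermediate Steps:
t = 165
F = -2998 (F = -2*(165 + 1334) = -2*1499 = -2998)
(F - 1324)*(-1684 - 5*(-9)*12) = (-2998 - 1324)*(-1684 - 5*(-9)*12) = -4322*(-1684 + 45*12) = -4322*(-1684 + 540) = -4322*(-1144) = 4944368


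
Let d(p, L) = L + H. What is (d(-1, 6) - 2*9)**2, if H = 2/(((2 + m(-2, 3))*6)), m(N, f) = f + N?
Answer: 11449/81 ≈ 141.35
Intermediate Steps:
m(N, f) = N + f
H = 1/9 (H = 2/(((2 + (-2 + 3))*6)) = 2/(((2 + 1)*6)) = 2/((3*6)) = 2/18 = 2*(1/18) = 1/9 ≈ 0.11111)
d(p, L) = 1/9 + L (d(p, L) = L + 1/9 = 1/9 + L)
(d(-1, 6) - 2*9)**2 = ((1/9 + 6) - 2*9)**2 = (55/9 - 18)**2 = (-107/9)**2 = 11449/81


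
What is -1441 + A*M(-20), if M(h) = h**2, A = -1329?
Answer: -533041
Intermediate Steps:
-1441 + A*M(-20) = -1441 - 1329*(-20)**2 = -1441 - 1329*400 = -1441 - 531600 = -533041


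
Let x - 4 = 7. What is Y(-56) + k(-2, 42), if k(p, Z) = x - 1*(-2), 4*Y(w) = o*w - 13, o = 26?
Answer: -1417/4 ≈ -354.25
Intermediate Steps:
x = 11 (x = 4 + 7 = 11)
Y(w) = -13/4 + 13*w/2 (Y(w) = (26*w - 13)/4 = (-13 + 26*w)/4 = -13/4 + 13*w/2)
k(p, Z) = 13 (k(p, Z) = 11 - 1*(-2) = 11 + 2 = 13)
Y(-56) + k(-2, 42) = (-13/4 + (13/2)*(-56)) + 13 = (-13/4 - 364) + 13 = -1469/4 + 13 = -1417/4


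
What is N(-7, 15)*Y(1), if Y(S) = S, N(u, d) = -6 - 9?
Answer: -15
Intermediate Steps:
N(u, d) = -15
N(-7, 15)*Y(1) = -15*1 = -15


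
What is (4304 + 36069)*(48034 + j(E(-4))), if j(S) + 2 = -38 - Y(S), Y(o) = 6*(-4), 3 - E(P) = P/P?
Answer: 1938630714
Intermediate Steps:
E(P) = 2 (E(P) = 3 - P/P = 3 - 1*1 = 3 - 1 = 2)
Y(o) = -24
j(S) = -16 (j(S) = -2 + (-38 - 1*(-24)) = -2 + (-38 + 24) = -2 - 14 = -16)
(4304 + 36069)*(48034 + j(E(-4))) = (4304 + 36069)*(48034 - 16) = 40373*48018 = 1938630714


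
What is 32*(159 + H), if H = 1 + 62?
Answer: 7104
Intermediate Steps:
H = 63
32*(159 + H) = 32*(159 + 63) = 32*222 = 7104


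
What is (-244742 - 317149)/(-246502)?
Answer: 561891/246502 ≈ 2.2795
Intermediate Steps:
(-244742 - 317149)/(-246502) = -561891*(-1/246502) = 561891/246502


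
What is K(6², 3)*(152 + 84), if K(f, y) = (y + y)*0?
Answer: 0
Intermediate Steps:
K(f, y) = 0 (K(f, y) = (2*y)*0 = 0)
K(6², 3)*(152 + 84) = 0*(152 + 84) = 0*236 = 0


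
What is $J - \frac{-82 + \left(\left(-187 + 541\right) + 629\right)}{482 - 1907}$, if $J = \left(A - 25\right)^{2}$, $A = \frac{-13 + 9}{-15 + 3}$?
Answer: $\frac{2603803}{4275} \approx 609.08$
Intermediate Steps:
$A = \frac{1}{3}$ ($A = - \frac{4}{-12} = \left(-4\right) \left(- \frac{1}{12}\right) = \frac{1}{3} \approx 0.33333$)
$J = \frac{5476}{9}$ ($J = \left(\frac{1}{3} - 25\right)^{2} = \left(- \frac{74}{3}\right)^{2} = \frac{5476}{9} \approx 608.44$)
$J - \frac{-82 + \left(\left(-187 + 541\right) + 629\right)}{482 - 1907} = \frac{5476}{9} - \frac{-82 + \left(\left(-187 + 541\right) + 629\right)}{482 - 1907} = \frac{5476}{9} - \frac{-82 + \left(354 + 629\right)}{-1425} = \frac{5476}{9} - \left(-82 + 983\right) \left(- \frac{1}{1425}\right) = \frac{5476}{9} - 901 \left(- \frac{1}{1425}\right) = \frac{5476}{9} - - \frac{901}{1425} = \frac{5476}{9} + \frac{901}{1425} = \frac{2603803}{4275}$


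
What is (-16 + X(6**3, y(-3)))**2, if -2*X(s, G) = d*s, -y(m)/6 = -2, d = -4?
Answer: 173056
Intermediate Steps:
y(m) = 12 (y(m) = -6*(-2) = 12)
X(s, G) = 2*s (X(s, G) = -(-2)*s = 2*s)
(-16 + X(6**3, y(-3)))**2 = (-16 + 2*6**3)**2 = (-16 + 2*216)**2 = (-16 + 432)**2 = 416**2 = 173056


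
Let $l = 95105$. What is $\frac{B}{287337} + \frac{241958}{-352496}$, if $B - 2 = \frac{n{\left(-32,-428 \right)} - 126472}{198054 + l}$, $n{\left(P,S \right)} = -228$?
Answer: $- \frac{3396878928936831}{4948775213549528} \approx -0.68641$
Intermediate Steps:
$B = \frac{459618}{293159}$ ($B = 2 + \frac{-228 - 126472}{198054 + 95105} = 2 - \frac{126700}{293159} = \frac{459618}{293159} \approx 1.5678$)
$\frac{B}{287337} + \frac{241958}{-352496} = \frac{459618}{293159 \cdot 287337} + \frac{241958}{-352496} = \frac{459618}{293159} \cdot \frac{1}{287337} + 241958 \left(- \frac{1}{352496}\right) = \frac{153206}{28078475861} - \frac{120979}{176248} = - \frac{3396878928936831}{4948775213549528}$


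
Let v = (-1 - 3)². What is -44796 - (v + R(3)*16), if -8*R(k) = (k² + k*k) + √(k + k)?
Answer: -44776 + 2*√6 ≈ -44771.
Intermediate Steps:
v = 16 (v = (-4)² = 16)
R(k) = -k²/4 - √2*√k/8 (R(k) = -((k² + k*k) + √(k + k))/8 = -((k² + k²) + √(2*k))/8 = -(2*k² + √2*√k)/8 = -k²/4 - √2*√k/8)
-44796 - (v + R(3)*16) = -44796 - (16 + (-¼*3² - √2*√3/8)*16) = -44796 - (16 + (-¼*9 - √6/8)*16) = -44796 - (16 + (-9/4 - √6/8)*16) = -44796 - (16 + (-36 - 2*√6)) = -44796 - (-20 - 2*√6) = -44796 + (20 + 2*√6) = -44776 + 2*√6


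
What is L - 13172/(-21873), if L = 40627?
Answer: 888647543/21873 ≈ 40628.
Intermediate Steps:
L - 13172/(-21873) = 40627 - 13172/(-21873) = 40627 - 13172*(-1)/21873 = 40627 - 1*(-13172/21873) = 40627 + 13172/21873 = 888647543/21873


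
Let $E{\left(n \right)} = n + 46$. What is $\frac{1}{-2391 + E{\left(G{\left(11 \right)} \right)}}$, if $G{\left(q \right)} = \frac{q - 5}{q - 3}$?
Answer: $- \frac{4}{9377} \approx -0.00042658$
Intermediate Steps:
$G{\left(q \right)} = \frac{-5 + q}{-3 + q}$
$E{\left(n \right)} = 46 + n$
$\frac{1}{-2391 + E{\left(G{\left(11 \right)} \right)}} = \frac{1}{-2391 + \left(46 + \frac{-5 + 11}{-3 + 11}\right)} = \frac{1}{-2391 + \left(46 + \frac{1}{8} \cdot 6\right)} = \frac{1}{-2391 + \left(46 + \frac{3}{4}\right)} = \frac{1}{-2391 + \frac{187}{4}} = \frac{1}{- \frac{9377}{4}} = - \frac{4}{9377}$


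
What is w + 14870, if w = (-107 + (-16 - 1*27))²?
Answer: 37370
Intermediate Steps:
w = 22500 (w = (-107 + (-16 - 27))² = (-107 - 43)² = (-150)² = 22500)
w + 14870 = 22500 + 14870 = 37370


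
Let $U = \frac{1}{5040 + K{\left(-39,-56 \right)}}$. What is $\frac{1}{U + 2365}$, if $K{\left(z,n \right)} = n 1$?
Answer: $\frac{4984}{11787161} \approx 0.00042283$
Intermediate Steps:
$K{\left(z,n \right)} = n$
$U = \frac{1}{4984}$ ($U = \frac{1}{5040 - 56} = \frac{1}{4984} \approx 0.00020064$)
$\frac{1}{U + 2365} = \frac{1}{\frac{1}{4984} + 2365} = \frac{1}{\frac{11787161}{4984}} = \frac{4984}{11787161}$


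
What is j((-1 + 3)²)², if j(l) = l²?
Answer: 256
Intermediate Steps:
j((-1 + 3)²)² = (((-1 + 3)²)²)² = ((2²)²)² = (4²)² = 16² = 256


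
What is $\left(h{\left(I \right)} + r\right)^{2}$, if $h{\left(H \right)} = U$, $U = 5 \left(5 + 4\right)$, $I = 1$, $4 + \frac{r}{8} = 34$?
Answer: $81225$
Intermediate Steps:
$r = 240$ ($r = -32 + 8 \cdot 34 = -32 + 272 = 240$)
$U = 45$ ($U = 5 \cdot 9 = 45$)
$h{\left(H \right)} = 45$
$\left(h{\left(I \right)} + r\right)^{2} = \left(45 + 240\right)^{2} = 285^{2} = 81225$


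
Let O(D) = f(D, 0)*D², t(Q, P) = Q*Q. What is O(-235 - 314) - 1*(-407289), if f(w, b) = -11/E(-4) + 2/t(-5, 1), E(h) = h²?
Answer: 89675157/400 ≈ 2.2419e+5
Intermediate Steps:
t(Q, P) = Q²
f(w, b) = -243/400 (f(w, b) = -11/((-4)²) + 2/((-5)²) = -11/16 + 2/25 = -243/400)
O(D) = -243*D²/400
O(-235 - 314) - 1*(-407289) = -243*(-235 - 314)²/400 - 1*(-407289) = -243/400*(-549)² + 407289 = -243/400*301401 + 407289 = -73240443/400 + 407289 = 89675157/400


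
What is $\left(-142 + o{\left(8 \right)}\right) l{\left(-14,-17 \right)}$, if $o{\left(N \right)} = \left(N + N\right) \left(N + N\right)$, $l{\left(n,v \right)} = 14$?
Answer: $1596$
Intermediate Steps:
$o{\left(N \right)} = 4 N^{2}$ ($o{\left(N \right)} = 2 N 2 N = 4 N^{2}$)
$\left(-142 + o{\left(8 \right)}\right) l{\left(-14,-17 \right)} = \left(-142 + 4 \cdot 8^{2}\right) 14 = \left(-142 + 4 \cdot 64\right) 14 = \left(-142 + 256\right) 14 = 114 \cdot 14 = 1596$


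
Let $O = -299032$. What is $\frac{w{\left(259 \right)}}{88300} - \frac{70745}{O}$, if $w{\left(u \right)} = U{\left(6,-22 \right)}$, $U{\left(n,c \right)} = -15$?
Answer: $\frac{312114901}{1320226280} \approx 0.23641$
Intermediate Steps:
$w{\left(u \right)} = -15$
$\frac{w{\left(259 \right)}}{88300} - \frac{70745}{O} = - \frac{15}{88300} - \frac{70745}{-299032} = \left(-15\right) \frac{1}{88300} - - \frac{70745}{299032} = - \frac{3}{17660} + \frac{70745}{299032} = \frac{312114901}{1320226280}$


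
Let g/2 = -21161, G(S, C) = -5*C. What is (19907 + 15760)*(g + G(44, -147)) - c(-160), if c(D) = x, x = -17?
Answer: -1483283512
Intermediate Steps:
c(D) = -17
g = -42322 (g = 2*(-21161) = -42322)
(19907 + 15760)*(g + G(44, -147)) - c(-160) = (19907 + 15760)*(-42322 - 5*(-147)) - 1*(-17) = 35667*(-42322 + 735) + 17 = 35667*(-41587) + 17 = -1483283529 + 17 = -1483283512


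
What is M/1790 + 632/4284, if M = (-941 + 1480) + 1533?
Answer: 1250966/958545 ≈ 1.3051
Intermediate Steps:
M = 2072 (M = 539 + 1533 = 2072)
M/1790 + 632/4284 = 2072/1790 + 632/4284 = 2072*(1/1790) + 632*(1/4284) = 1036/895 + 158/1071 = 1250966/958545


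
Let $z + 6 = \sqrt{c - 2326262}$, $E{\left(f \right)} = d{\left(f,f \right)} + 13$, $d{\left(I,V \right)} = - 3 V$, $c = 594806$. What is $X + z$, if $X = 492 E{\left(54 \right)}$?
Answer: $-73314 + 72 i \sqrt{334} \approx -73314.0 + 1315.8 i$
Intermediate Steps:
$E{\left(f \right)} = 13 - 3 f$ ($E{\left(f \right)} = - 3 f + 13 = 13 - 3 f$)
$z = -6 + 72 i \sqrt{334}$ ($z = -6 + \sqrt{594806 - 2326262} = -6 + \sqrt{-1731456} = -6 + 72 i \sqrt{334} \approx -6.0 + 1315.8 i$)
$X = -73308$ ($X = 492 \left(13 - 162\right) = 492 \left(-149\right) = -73308$)
$X + z = -73308 - \left(6 - 72 i \sqrt{334}\right) = -73314 + 72 i \sqrt{334}$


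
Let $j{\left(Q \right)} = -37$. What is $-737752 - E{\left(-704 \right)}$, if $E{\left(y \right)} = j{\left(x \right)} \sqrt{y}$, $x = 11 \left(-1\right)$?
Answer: $-737752 + 296 i \sqrt{11} \approx -7.3775 \cdot 10^{5} + 981.72 i$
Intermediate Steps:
$x = -11$
$E{\left(y \right)} = - 37 \sqrt{y}$
$-737752 - E{\left(-704 \right)} = -737752 - - 37 \sqrt{-704} = -737752 - - 37 \cdot 8 i \sqrt{11} = -737752 - - 296 i \sqrt{11} = -737752 + 296 i \sqrt{11}$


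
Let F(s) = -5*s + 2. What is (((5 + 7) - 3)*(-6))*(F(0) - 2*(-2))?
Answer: -324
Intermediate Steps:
F(s) = 2 - 5*s
(((5 + 7) - 3)*(-6))*(F(0) - 2*(-2)) = (((5 + 7) - 3)*(-6))*((2 - 5*0) - 2*(-2)) = ((12 - 3)*(-6))*((2 + 0) + 4) = (9*(-6))*(2 + 4) = -54*6 = -324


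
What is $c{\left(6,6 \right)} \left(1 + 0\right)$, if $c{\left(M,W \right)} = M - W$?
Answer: $0$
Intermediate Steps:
$c{\left(6,6 \right)} \left(1 + 0\right) = \left(6 - 6\right) \left(1 + 0\right) = \left(6 - 6\right) 1 = 0 \cdot 1 = 0$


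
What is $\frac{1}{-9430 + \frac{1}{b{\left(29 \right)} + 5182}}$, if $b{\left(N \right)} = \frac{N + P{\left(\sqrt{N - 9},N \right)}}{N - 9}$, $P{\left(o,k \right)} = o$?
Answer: $- \frac{405386697033}{3822796474813298} + \frac{2 \sqrt{5}}{47784955935166225} \approx -0.00010604$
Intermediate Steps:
$b{\left(N \right)} = \frac{N + \sqrt{-9 + N}}{-9 + N}$ ($b{\left(N \right)} = \frac{N + \sqrt{N - 9}}{N - 9} = \frac{N + \sqrt{-9 + N}}{-9 + N}$)
$\frac{1}{-9430 + \frac{1}{b{\left(29 \right)} + 5182}} = \frac{1}{-9430 + \frac{1}{\frac{29 + \sqrt{-9 + 29}}{-9 + 29} + 5182}} = \frac{1}{-9430 + \frac{1}{\frac{29 + \sqrt{20}}{20} + 5182}} = \frac{1}{-9430 + \frac{1}{\frac{29 + 2 \sqrt{5}}{20} + 5182}} = \frac{1}{-9430 + \frac{1}{\left(\frac{29}{20} + \frac{\sqrt{5}}{10}\right) + 5182}} = \frac{1}{-9430 + \frac{1}{\frac{103669}{20} + \frac{\sqrt{5}}{10}}}$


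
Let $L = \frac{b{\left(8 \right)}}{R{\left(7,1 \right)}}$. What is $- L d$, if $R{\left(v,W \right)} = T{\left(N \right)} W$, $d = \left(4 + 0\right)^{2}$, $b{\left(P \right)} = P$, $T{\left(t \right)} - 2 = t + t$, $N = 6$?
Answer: $- \frac{64}{7} \approx -9.1429$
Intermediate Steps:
$T{\left(t \right)} = 2 + 2 t$ ($T{\left(t \right)} = 2 + \left(t + t\right) = 2 + 2 t$)
$d = 16$ ($d = 4^{2} = 16$)
$R{\left(v,W \right)} = 14 W$ ($R{\left(v,W \right)} = \left(2 + 2 \cdot 6\right) W = \left(2 + 12\right) W = 14 W$)
$L = \frac{4}{7}$ ($L = \frac{8}{14 \cdot 1} = \frac{8}{14} = 8 \cdot \frac{1}{14} = \frac{4}{7} \approx 0.57143$)
$- L d = - \frac{4 \cdot 16}{7} = \left(-1\right) \frac{64}{7} = - \frac{64}{7}$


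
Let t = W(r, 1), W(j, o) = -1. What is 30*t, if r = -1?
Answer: -30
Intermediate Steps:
t = -1
30*t = 30*(-1) = -30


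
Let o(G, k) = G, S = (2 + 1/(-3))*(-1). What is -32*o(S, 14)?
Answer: 160/3 ≈ 53.333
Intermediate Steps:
S = -5/3 (S = (2 - ⅓)*(-1) = (5/3)*(-1) = -5/3 ≈ -1.6667)
-32*o(S, 14) = -32*(-5/3) = 160/3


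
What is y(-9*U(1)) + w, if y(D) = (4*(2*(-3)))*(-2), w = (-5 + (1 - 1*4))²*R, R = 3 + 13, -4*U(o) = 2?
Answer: 1072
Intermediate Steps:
U(o) = -½ (U(o) = -¼*2 = -½)
R = 16
w = 1024 (w = (-5 + (1 - 1*4))²*16 = (-5 + (1 - 4))²*16 = (-5 - 3)²*16 = (-8)²*16 = 64*16 = 1024)
y(D) = 48 (y(D) = (4*(-6))*(-2) = -24*(-2) = 48)
y(-9*U(1)) + w = 48 + 1024 = 1072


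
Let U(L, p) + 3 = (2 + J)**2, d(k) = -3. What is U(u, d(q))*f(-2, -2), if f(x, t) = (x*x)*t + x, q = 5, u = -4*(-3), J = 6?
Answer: -610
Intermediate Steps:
u = 12
f(x, t) = x + t*x**2 (f(x, t) = x**2*t + x = t*x**2 + x = x + t*x**2)
U(L, p) = 61 (U(L, p) = -3 + (2 + 6)**2 = -3 + 8**2 = -3 + 64 = 61)
U(u, d(q))*f(-2, -2) = 61*(-2*(1 - 2*(-2))) = 61*(-2*(1 + 4)) = 61*(-2*5) = 61*(-10) = -610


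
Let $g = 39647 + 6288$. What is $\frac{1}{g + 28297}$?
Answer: $\frac{1}{74232} \approx 1.3471 \cdot 10^{-5}$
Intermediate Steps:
$g = 45935$
$\frac{1}{g + 28297} = \frac{1}{45935 + 28297} = \frac{1}{74232}$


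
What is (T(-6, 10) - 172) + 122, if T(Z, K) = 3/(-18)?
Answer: -301/6 ≈ -50.167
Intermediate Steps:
T(Z, K) = -⅙ (T(Z, K) = 3*(-1/18) = -⅙)
(T(-6, 10) - 172) + 122 = (-⅙ - 172) + 122 = -1033/6 + 122 = -301/6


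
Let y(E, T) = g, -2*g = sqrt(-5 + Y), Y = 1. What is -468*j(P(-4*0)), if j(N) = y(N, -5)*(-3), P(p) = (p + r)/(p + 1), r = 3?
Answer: -1404*I ≈ -1404.0*I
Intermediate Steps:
P(p) = (3 + p)/(1 + p) (P(p) = (p + 3)/(p + 1) = (3 + p)/(1 + p))
g = -I (g = -sqrt(-5 + 1)/2 = -I ≈ -1.0*I)
y(E, T) = -I
j(N) = 3*I (j(N) = -I*(-3) = 3*I)
-468*j(P(-4*0)) = -1404*I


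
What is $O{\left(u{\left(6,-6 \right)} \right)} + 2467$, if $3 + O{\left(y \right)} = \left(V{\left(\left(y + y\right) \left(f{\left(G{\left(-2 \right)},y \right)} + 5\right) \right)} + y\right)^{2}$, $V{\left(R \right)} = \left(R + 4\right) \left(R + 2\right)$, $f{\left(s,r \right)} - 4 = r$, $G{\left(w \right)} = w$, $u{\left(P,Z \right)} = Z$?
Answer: $1173188$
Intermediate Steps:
$f{\left(s,r \right)} = 4 + r$
$V{\left(R \right)} = \left(2 + R\right) \left(4 + R\right)$ ($V{\left(R \right)} = \left(4 + R\right) \left(2 + R\right) = \left(2 + R\right) \left(4 + R\right)$)
$O{\left(y \right)} = -3 + \left(8 + y + 4 y^{2} \left(9 + y\right)^{2} + 12 y \left(9 + y\right)\right)^{2}$ ($O{\left(y \right)} = -3 + \left(\left(8 + \left(\left(y + y\right) \left(\left(4 + y\right) + 5\right)\right)^{2} + 6 \left(y + y\right) \left(\left(4 + y\right) + 5\right)\right) + y\right)^{2} = -3 + \left(\left(8 + \left(2 y \left(9 + y\right)\right)^{2} + 6 \cdot 2 y \left(9 + y\right)\right) + y\right)^{2} = -3 + \left(\left(8 + 4 y^{2} \left(9 + y\right)^{2} + 12 y \left(9 + y\right)\right) + y\right)^{2} = -3 + \left(8 + y + 4 y^{2} \left(9 + y\right)^{2} + 12 y \left(9 + y\right)\right)^{2}$)
$O{\left(u{\left(6,-6 \right)} \right)} + 2467 = \left(-3 + \left(8 - 6 + 4 \left(-6\right)^{2} \left(9 - 6\right)^{2} + 12 \left(-6\right) \left(9 - 6\right)\right)^{2}\right) + 2467 = \left(-3 + \left(8 - 6 + 4 \cdot 36 \cdot 3^{2} + 12 \left(-6\right) 3\right)^{2}\right) + 2467 = \left(-3 + \left(8 - 6 + 4 \cdot 36 \cdot 9 - 216\right)^{2}\right) + 2467 = \left(-3 + \left(8 - 6 + 1296 - 216\right)^{2}\right) + 2467 = \left(-3 + 1082^{2}\right) + 2467 = \left(-3 + 1170724\right) + 2467 = 1170721 + 2467 = 1173188$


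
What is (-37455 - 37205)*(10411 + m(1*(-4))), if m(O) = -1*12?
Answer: -776389340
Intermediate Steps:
m(O) = -12
(-37455 - 37205)*(10411 + m(1*(-4))) = (-37455 - 37205)*(10411 - 12) = -74660*10399 = -776389340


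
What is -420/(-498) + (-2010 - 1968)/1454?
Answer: -114197/60341 ≈ -1.8925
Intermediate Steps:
-420/(-498) + (-2010 - 1968)/1454 = -420*(-1/498) - 3978*1/1454 = 70/83 - 1989/727 = -114197/60341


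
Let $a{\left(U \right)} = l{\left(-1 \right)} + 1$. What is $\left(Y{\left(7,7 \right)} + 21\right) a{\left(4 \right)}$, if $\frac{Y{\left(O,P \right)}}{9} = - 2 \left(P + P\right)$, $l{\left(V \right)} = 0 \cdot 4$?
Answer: $-231$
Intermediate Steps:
$l{\left(V \right)} = 0$
$a{\left(U \right)} = 1$ ($a{\left(U \right)} = 0 + 1 = 1$)
$Y{\left(O,P \right)} = - 36 P$ ($Y{\left(O,P \right)} = 9 \left(- 2 \left(P + P\right)\right) = 9 \left(- 2 \cdot 2 P\right) = 9 \left(- 4 P\right) = - 36 P$)
$\left(Y{\left(7,7 \right)} + 21\right) a{\left(4 \right)} = \left(\left(-36\right) 7 + 21\right) 1 = \left(-252 + 21\right) 1 = \left(-231\right) 1 = -231$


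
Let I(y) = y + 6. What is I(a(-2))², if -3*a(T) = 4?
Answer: 196/9 ≈ 21.778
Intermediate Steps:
a(T) = -4/3 (a(T) = -⅓*4 = -4/3)
I(y) = 6 + y
I(a(-2))² = (6 - 4/3)² = (14/3)² = 196/9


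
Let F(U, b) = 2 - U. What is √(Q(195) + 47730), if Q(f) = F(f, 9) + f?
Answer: 2*√11933 ≈ 218.48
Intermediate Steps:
Q(f) = 2 (Q(f) = (2 - f) + f = 2)
√(Q(195) + 47730) = √(2 + 47730) = √47732 = 2*√11933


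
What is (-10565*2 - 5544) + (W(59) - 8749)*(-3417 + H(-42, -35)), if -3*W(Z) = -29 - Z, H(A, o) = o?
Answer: 90220846/3 ≈ 3.0074e+7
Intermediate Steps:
W(Z) = 29/3 + Z/3 (W(Z) = -(-29 - Z)/3 = 29/3 + Z/3)
(-10565*2 - 5544) + (W(59) - 8749)*(-3417 + H(-42, -35)) = (-10565*2 - 5544) + ((29/3 + (⅓)*59) - 8749)*(-3417 - 35) = (-21130 - 5544) + ((29/3 + 59/3) - 8749)*(-3452) = -26674 + (88/3 - 8749)*(-3452) = -26674 - 26159/3*(-3452) = -26674 + 90300868/3 = 90220846/3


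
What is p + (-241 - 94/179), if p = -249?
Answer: -87804/179 ≈ -490.52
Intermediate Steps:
p + (-241 - 94/179) = -249 + (-241 - 94/179) = -249 - 43233/179 = -87804/179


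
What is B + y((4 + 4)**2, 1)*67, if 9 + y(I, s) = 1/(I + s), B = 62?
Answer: -35098/65 ≈ -539.97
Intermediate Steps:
y(I, s) = -9 + 1/(I + s)
B + y((4 + 4)**2, 1)*67 = 62 + ((1 - 9*(4 + 4)**2 - 9*1)/((4 + 4)**2 + 1))*67 = 62 + ((1 - 9*8**2 - 9)/(8**2 + 1))*67 = 62 + ((1 - 9*64 - 9)/(64 + 1))*67 = 62 + ((1 - 576 - 9)/65)*67 = 62 + ((1/65)*(-584))*67 = 62 - 584/65*67 = 62 - 39128/65 = -35098/65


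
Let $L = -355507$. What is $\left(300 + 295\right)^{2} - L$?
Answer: $709532$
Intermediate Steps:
$\left(300 + 295\right)^{2} - L = \left(300 + 295\right)^{2} - -355507 = 595^{2} + 355507 = 354025 + 355507 = 709532$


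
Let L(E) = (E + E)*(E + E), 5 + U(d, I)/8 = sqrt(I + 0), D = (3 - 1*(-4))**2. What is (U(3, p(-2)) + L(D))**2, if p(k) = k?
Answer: 91469968 + 153024*I*sqrt(2) ≈ 9.147e+7 + 2.1641e+5*I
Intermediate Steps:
D = 49 (D = (3 + 4)**2 = 7**2 = 49)
U(d, I) = -40 + 8*sqrt(I) (U(d, I) = -40 + 8*sqrt(I + 0) = -40 + 8*sqrt(I))
L(E) = 4*E**2 (L(E) = (2*E)*(2*E) = 4*E**2)
(U(3, p(-2)) + L(D))**2 = ((-40 + 8*sqrt(-2)) + 4*49**2)**2 = ((-40 + 8*(I*sqrt(2))) + 4*2401)**2 = ((-40 + 8*I*sqrt(2)) + 9604)**2 = (9564 + 8*I*sqrt(2))**2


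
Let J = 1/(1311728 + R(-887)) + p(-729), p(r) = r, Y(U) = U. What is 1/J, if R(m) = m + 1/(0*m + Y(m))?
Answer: -1162715966/847619938327 ≈ -0.0013717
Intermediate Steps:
R(m) = m + 1/m (R(m) = m + 1/(0*m + m) = m + 1/(0 + m) = m + 1/m)
J = -847619938327/1162715966 (J = 1/(1311728 + (-887 + 1/(-887))) - 729 = 1/(1311728 + (-887 - 1/887)) - 729 = 1/(1311728 - 786770/887) - 729 = 1/(1162715966/887) - 729 = 887/1162715966 - 729 = -847619938327/1162715966 ≈ -729.00)
1/J = 1/(-847619938327/1162715966) = -1162715966/847619938327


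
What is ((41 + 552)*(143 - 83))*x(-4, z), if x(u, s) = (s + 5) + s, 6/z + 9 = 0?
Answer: 130460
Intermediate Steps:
z = -⅔ (z = 6/(-9 + 0) = 6/(-9) = 6*(-⅑) = -⅔ ≈ -0.66667)
x(u, s) = 5 + 2*s (x(u, s) = (5 + s) + s = 5 + 2*s)
((41 + 552)*(143 - 83))*x(-4, z) = ((41 + 552)*(143 - 83))*(5 + 2*(-⅔)) = (593*60)*(5 - 4/3) = 35580*(11/3) = 130460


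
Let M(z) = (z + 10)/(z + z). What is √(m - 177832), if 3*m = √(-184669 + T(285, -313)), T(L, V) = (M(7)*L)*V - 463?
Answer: √(-313695648 + 42*I*√57516662)/42 ≈ 0.2141 + 421.7*I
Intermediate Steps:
M(z) = (10 + z)/(2*z) (M(z) = (10 + z)/((2*z)) = (10 + z)*(1/(2*z)) = (10 + z)/(2*z))
T(L, V) = -463 + 17*L*V/14 (T(L, V) = (((½)*(10 + 7)/7)*L)*V - 463 = (((½)*(⅐)*17)*L)*V - 463 = (17*L/14)*V - 463 = 17*L*V/14 - 463 = -463 + 17*L*V/14)
m = I*√57516662/42 (m = √(-184669 + (-463 + (17/14)*285*(-313)))/3 = √(-184669 + (-463 - 1516485/14))/3 = √(-184669 - 1522967/14)/3 = √(-4108333/14)/3 = (I*√57516662/14)/3 = I*√57516662/42 ≈ 180.57*I)
√(m - 177832) = √(I*√57516662/42 - 177832) = √(-177832 + I*√57516662/42)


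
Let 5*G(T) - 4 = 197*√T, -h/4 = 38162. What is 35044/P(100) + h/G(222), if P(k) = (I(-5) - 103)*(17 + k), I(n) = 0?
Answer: -132566617324/51913189341 - 75179140*√222/4307791 ≈ -262.58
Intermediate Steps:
h = -152648 (h = -4*38162 = -152648)
G(T) = ⅘ + 197*√T/5 (G(T) = ⅘ + (197*√T)/5 = ⅘ + 197*√T/5)
P(k) = -1751 - 103*k (P(k) = (0 - 103)*(17 + k) = -103*(17 + k) = -1751 - 103*k)
35044/P(100) + h/G(222) = 35044/(-1751 - 103*100) - 152648/(⅘ + 197*√222/5) = 35044/(-1751 - 10300) - 152648/(⅘ + 197*√222/5) = 35044/(-12051) - 152648/(⅘ + 197*√222/5) = 35044*(-1/12051) - 152648/(⅘ + 197*√222/5) = -35044/12051 - 152648/(⅘ + 197*√222/5)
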